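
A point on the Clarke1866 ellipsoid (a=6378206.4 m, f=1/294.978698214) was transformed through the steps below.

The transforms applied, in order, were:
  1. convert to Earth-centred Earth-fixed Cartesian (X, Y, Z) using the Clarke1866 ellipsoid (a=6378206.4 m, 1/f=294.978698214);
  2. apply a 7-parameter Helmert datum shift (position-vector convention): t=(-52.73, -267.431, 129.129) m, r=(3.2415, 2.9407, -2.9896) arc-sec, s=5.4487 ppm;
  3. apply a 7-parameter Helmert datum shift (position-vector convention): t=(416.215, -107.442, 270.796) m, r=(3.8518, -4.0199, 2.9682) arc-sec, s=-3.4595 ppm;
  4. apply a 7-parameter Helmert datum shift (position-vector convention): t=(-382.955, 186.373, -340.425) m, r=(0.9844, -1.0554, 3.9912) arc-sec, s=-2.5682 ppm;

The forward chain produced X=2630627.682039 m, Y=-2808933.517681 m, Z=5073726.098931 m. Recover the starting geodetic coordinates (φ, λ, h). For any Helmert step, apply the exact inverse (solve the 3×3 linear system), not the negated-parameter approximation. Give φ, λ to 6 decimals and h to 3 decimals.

start: X=2630627.6820, Y=-2808933.5177, Z=5073726.0989 m
→ Helmert⁻¹: X=2630988.9999, Y=-2809153.7983, Z=5074079.4998
→ Helmert⁻¹: X=2630640.3472, Y=-2808999.1809, Z=5073827.4435
→ Helmert⁻¹: X=2630647.1151, Y=-2808598.5822, Z=5073752.3123
→ geod (Bowring, a=6378206.400): φ=53.00860000°, λ=-46.87383200°, h=3550.9870 m

φ=53.008600°, λ=-46.873832°, h=3550.987 m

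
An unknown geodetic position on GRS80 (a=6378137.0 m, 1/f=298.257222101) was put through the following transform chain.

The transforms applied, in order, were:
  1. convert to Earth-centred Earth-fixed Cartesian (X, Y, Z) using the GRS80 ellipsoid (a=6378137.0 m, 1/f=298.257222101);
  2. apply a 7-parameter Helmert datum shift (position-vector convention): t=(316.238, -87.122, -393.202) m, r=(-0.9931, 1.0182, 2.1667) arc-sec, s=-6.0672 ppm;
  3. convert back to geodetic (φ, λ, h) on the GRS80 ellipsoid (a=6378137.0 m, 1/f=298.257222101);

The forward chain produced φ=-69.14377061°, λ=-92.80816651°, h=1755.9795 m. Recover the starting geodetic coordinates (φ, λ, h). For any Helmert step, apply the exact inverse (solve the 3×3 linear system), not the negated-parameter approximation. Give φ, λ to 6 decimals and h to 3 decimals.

φ=-69.143402°, λ=-92.816119°, h=1401.750 m

start: φ=-69.143771°, λ=-92.808167°, h=1755.979 m
→ ECEF (a=6378137.000, f=1/298.257222101): X=-111607.1595, Y=-2275327.3613, Z=-5939342.4205
→ Helmert⁻¹: X=-111918.6594, Y=-2275224.2737, Z=-5938996.7585
→ geod (Bowring, a=6378137.000): φ=-69.14340200°, λ=-92.81611900°, h=1401.7500 m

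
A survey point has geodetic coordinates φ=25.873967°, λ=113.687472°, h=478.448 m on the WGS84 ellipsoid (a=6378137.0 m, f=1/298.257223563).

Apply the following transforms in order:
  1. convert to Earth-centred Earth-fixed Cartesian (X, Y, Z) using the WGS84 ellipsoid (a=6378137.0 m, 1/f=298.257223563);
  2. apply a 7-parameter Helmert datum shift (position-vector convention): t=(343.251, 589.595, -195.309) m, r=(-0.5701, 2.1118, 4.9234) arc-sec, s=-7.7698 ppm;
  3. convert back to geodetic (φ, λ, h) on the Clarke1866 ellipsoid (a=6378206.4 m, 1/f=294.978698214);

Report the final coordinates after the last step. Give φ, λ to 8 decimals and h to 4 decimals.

start: φ=25.873967°, λ=113.687472°, h=478.448 m
→ ECEF (a=6378137.000, f=1/298.257223563): X=-2307179.9860, Y=5259026.7597, Z=2766714.3150
→ Helmert 7p (PV): X=-2306916.0108, Y=5259528.0697, Z=2766506.5951
→ geod (Bowring, a=6378206.400): φ=25.87257233°, λ=113.68305117°, h=681.2372 m

φ=25.87257233°, λ=113.68305117°, h=681.2372 m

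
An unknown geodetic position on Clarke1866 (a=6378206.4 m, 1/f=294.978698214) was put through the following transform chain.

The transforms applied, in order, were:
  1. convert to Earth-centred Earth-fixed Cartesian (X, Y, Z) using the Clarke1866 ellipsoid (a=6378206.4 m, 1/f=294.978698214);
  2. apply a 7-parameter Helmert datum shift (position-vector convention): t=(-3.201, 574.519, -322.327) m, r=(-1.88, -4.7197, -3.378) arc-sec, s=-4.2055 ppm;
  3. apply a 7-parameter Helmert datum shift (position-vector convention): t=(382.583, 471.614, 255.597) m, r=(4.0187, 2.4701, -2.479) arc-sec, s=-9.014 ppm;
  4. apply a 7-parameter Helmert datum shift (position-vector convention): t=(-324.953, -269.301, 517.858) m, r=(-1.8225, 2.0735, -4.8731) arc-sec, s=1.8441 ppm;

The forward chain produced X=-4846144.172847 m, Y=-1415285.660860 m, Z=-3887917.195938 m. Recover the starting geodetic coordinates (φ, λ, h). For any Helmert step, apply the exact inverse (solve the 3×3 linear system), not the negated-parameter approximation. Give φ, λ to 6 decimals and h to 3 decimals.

φ=-37.789777°, λ=-163.708567°, h=2561.746 m

start: X=-4846144.1728, Y=-1415285.6609, Z=-3887917.1959 m
→ Helmert⁻¹: X=-4845737.7620, Y=-1415093.8756, Z=-3888489.0990
→ Helmert⁻¹: X=-4846100.4435, Y=-1415712.2591, Z=-3888810.2007
→ Helmert⁻¹: X=-4846183.4011, Y=-1416336.6594, Z=-3888406.2469
→ geod (Bowring, a=6378206.400): φ=-37.78977700°, λ=-163.70856700°, h=2561.7460 m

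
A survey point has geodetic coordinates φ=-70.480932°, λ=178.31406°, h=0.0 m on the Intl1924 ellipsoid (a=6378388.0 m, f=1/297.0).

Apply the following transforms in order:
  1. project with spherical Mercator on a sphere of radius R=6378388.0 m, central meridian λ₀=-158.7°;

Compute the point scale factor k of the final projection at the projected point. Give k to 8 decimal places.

start: φ=-70.480932°, λ=178.314060°, h=0.000 m
→ into merc (λ₀=-158.7°): φ=-70.48093200°, λ−λ₀=-22.98594000°
scale k = 2.99293173

2.99293173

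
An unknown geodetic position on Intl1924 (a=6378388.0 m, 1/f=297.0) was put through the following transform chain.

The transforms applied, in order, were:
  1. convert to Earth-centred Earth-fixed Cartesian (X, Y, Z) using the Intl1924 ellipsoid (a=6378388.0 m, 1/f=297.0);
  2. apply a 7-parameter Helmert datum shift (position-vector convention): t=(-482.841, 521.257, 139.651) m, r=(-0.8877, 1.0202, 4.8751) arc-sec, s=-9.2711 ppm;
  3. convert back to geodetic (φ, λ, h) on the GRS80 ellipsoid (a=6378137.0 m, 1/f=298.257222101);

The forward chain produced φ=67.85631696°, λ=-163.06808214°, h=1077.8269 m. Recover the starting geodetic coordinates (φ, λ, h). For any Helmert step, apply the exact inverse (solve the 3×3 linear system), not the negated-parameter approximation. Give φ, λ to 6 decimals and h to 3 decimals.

start: φ=67.856317°, λ=-163.068082°, h=1077.827 m
→ ECEF (a=6378137.000, f=1/298.257222101): X=-2306921.6208, Y=-702300.3646, Z=5886069.3978
→ Helmert⁻¹: X=-2306505.8864, Y=-702798.9544, Z=5885969.8836
→ geod (Bowring, a=6378388.000): φ=67.85865000°, λ=-163.05387100°, h=717.8580 m

φ=67.858650°, λ=-163.053871°, h=717.858 m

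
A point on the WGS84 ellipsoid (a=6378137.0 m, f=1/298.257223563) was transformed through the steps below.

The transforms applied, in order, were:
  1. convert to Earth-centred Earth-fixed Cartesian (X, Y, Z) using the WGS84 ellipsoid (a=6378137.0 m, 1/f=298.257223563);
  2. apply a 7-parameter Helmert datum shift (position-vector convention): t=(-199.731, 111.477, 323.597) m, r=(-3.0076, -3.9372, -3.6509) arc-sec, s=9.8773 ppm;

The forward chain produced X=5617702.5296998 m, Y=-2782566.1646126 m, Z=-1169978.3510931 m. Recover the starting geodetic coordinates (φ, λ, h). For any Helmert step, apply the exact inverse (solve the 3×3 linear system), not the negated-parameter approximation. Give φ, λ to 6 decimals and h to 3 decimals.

start: X=5617702.5297, Y=-2782566.1646, Z=-1169978.3511 m
→ Helmert⁻¹: X=5617873.6811, Y=-2782533.6534, Z=-1170438.1961
→ geod (Bowring, a=6378137.000): φ=-10.64480900°, λ=-26.34922100°, h=119.5200 m

φ=-10.644809°, λ=-26.349221°, h=119.520 m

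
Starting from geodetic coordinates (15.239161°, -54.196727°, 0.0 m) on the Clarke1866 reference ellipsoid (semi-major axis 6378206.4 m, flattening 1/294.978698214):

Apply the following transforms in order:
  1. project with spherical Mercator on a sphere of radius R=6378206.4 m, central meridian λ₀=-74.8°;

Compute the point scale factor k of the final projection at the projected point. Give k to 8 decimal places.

1.03644443

start: φ=15.239161°, λ=-54.196727°, h=0.000 m
→ into merc (λ₀=-74.8°): φ=15.23916100°, λ−λ₀=20.60327300°
scale k = 1.03644443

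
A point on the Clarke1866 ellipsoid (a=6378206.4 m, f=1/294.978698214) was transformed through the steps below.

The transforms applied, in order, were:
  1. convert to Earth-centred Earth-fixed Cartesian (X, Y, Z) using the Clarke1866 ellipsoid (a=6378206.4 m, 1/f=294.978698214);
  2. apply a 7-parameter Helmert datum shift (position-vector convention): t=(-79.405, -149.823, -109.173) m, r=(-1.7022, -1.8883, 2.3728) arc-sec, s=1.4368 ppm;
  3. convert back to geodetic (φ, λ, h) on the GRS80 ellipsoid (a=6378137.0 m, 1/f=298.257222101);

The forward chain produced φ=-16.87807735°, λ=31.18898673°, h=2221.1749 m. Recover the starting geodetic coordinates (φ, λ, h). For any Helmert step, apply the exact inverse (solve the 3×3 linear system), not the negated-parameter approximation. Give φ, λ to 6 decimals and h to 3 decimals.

φ=-16.878148°, λ=31.189348°, h=2270.197 m

start: φ=-16.878077°, λ=31.188987°, h=2221.175 m
→ ECEF (a=6378137.000, f=1/298.257222101): X=5224527.4864, Y=3162713.8918, Z=-1840570.6797
→ Helmert⁻¹: X=5224618.9195, Y=3162814.2567, Z=-1840480.5912
→ geod (Bowring, a=6378206.400): φ=-16.87814800°, λ=31.18934800°, h=2270.1970 m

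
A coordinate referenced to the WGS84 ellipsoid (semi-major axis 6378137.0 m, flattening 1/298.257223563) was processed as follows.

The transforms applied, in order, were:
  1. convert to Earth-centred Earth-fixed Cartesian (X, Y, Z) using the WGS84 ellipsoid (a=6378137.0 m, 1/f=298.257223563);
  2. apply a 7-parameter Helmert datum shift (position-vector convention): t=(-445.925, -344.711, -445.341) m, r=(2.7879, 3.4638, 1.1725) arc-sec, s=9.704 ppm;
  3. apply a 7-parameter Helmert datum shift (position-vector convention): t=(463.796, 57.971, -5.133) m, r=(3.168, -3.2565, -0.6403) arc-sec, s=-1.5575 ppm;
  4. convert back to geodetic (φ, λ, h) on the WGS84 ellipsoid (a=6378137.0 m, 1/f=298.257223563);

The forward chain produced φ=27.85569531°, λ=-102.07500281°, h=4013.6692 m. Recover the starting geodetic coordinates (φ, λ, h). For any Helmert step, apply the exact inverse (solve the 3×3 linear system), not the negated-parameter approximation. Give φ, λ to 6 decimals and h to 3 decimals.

start: φ=27.855695°, λ=-102.075003°, h=4013.669 m
→ ECEF (a=6378137.000, f=1/298.257223563): X=-1181256.3957, Y=-5521821.5017, Z=2964251.4660
→ Helmert⁻¹: X=-1181658.0898, Y=-5521846.2118, Z=2964364.6813
→ Helmert⁻¹: X=-1181281.8769, Y=-5521401.1327, Z=2964836.0427
→ geod (Bowring, a=6378137.000): φ=27.86206600°, λ=-102.07614800°, h=3928.1270 m

φ=27.862066°, λ=-102.076148°, h=3928.127 m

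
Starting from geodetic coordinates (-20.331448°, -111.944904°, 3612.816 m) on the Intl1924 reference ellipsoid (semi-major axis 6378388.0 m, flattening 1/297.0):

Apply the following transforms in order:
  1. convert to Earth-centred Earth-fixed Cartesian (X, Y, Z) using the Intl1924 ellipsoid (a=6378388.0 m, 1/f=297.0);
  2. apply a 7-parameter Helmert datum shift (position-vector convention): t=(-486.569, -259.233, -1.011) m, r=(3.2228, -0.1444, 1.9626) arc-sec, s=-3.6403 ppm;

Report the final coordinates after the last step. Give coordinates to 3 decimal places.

X=-2237787.583 m, Y=-5553262.988 m, Z=-2203505.114 m

start: φ=-20.331448°, λ=-111.944904°, h=3612.816 m
→ ECEF (a=6378388.000, f=1/297.0): X=-2237363.5383, Y=-5553037.1091, Z=-2203423.7944
→ Helmert 7p (PV): X=-2237787.5834, Y=-5553262.9883, Z=-2203505.1141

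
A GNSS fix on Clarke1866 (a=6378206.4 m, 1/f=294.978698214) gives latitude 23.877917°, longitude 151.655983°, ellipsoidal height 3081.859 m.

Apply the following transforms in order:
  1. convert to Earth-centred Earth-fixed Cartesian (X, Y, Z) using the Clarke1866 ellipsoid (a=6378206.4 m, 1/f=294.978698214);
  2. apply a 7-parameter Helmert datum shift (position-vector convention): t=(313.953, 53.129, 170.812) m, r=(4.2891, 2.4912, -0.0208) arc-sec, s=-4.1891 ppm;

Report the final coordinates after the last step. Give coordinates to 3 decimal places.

start: φ=23.877917°, λ=151.655983°, h=3081.859 m
→ ECEF (a=6378206.400, f=1/294.978698214): X=-5138407.8669, Y=2771841.7024, Z=2567024.1621
→ Helmert 7p (PV): X=-5138041.1055, Y=2771830.3592, Z=2567303.9182

X=-5138041.105 m, Y=2771830.359 m, Z=2567303.918 m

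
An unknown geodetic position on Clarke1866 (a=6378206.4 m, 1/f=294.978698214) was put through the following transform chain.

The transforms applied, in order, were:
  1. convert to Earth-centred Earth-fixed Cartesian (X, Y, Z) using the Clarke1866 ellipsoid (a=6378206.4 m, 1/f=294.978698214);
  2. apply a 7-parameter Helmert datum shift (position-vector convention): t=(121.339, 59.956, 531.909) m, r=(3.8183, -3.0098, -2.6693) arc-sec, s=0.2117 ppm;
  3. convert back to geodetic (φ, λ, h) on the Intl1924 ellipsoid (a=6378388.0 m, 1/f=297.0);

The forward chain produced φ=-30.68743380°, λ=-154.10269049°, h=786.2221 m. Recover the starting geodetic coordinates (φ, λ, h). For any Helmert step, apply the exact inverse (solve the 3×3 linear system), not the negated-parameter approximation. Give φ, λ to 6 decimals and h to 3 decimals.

φ=-30.690875°, λ=-154.101592°, h=1392.013 m

start: φ=-30.687434°, λ=-154.102690°, h=786.222 m
→ ECEF (a=6378388.000, f=1/297.0): X=-4939287.7026, Y=-2398102.6258, Z=-3236589.7608
→ Helmert⁻¹: X=-4939424.1935, Y=-2398285.9181, Z=-3237004.5126
→ geod (Bowring, a=6378206.400): φ=-30.69087500°, λ=-154.10159200°, h=1392.0130 m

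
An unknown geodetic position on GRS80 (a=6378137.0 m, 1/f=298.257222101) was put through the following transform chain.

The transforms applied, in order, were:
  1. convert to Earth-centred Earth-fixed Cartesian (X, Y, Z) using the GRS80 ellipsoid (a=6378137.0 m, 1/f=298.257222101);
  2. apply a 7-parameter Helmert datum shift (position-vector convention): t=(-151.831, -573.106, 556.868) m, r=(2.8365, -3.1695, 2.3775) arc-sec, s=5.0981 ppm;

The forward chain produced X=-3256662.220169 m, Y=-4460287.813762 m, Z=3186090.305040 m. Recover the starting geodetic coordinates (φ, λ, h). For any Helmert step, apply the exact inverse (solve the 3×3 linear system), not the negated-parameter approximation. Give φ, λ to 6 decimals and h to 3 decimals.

start: X=-3256662.2202, Y=-4460287.8138, Z=3186090.3050 m
→ Helmert⁻¹: X=-3256496.2398, Y=-4459610.6280, Z=3185628.5642
→ geod (Bowring, a=6378137.000): φ=30.14717600°, λ=-126.13766100°, h=2262.1740 m

φ=30.147176°, λ=-126.137661°, h=2262.174 m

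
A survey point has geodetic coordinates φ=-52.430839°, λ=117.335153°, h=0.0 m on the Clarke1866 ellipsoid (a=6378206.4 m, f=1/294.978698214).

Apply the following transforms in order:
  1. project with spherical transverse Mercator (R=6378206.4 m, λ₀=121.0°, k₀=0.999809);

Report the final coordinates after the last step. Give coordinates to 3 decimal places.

E=-248657.831 m, N=-5841830.076 m

start: φ=-52.430839°, λ=117.335153°, h=0.000 m
→ tm (R=6378206.4, λ₀=121.0°): E=-248657.8312, N=-5841830.0764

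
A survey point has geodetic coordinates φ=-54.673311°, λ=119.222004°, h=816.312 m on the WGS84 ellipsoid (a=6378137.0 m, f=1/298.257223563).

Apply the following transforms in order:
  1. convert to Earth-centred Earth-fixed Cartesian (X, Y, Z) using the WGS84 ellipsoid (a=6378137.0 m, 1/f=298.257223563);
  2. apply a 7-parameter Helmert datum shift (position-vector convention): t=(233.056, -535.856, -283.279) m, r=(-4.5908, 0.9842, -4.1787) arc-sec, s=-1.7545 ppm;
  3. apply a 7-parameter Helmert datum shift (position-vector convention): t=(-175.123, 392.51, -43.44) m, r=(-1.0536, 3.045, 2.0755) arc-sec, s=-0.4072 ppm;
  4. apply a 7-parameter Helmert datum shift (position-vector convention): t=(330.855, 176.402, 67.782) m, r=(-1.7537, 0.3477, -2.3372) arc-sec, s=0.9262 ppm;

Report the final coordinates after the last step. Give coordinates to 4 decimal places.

start: φ=-54.673311°, λ=119.222004°, h=816.312 m
→ ECEF (a=6378137.000, f=1/298.257223563): X=-1804756.8980, Y=3226322.1297, Z=-5181105.3488
→ Helmert 7p (PV): X=-1804480.0356, Y=3225701.8607, Z=-5181442.7337
→ Helmert 7p (PV): X=-1804763.3733, Y=3226048.4332, Z=-5181473.9019
→ Helmert 7p (PV): X=-1804406.3696, Y=3226204.2192, Z=-5181435.3052

X=-1804406.3696 m, Y=3226204.2192 m, Z=-5181435.3052 m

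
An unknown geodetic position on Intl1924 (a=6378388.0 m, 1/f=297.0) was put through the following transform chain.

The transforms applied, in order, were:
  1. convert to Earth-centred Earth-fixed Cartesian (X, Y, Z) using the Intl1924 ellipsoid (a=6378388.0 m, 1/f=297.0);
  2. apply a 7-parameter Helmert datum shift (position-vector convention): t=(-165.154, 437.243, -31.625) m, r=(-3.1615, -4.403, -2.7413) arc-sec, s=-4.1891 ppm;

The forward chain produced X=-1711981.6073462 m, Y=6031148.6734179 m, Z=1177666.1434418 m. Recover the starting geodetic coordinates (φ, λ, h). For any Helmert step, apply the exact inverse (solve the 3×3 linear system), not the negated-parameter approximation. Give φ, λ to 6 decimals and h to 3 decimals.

φ=10.711211°, λ=105.847170°, h=992.593 m

start: X=-1711981.6073, Y=6031148.6734, Z=1177666.1434 m
→ Helmert⁻¹: X=-1711878.6311, Y=6030695.8895, Z=1177831.6791
→ geod (Bowring, a=6378388.000): φ=10.71121100°, λ=105.84717000°, h=992.5930 m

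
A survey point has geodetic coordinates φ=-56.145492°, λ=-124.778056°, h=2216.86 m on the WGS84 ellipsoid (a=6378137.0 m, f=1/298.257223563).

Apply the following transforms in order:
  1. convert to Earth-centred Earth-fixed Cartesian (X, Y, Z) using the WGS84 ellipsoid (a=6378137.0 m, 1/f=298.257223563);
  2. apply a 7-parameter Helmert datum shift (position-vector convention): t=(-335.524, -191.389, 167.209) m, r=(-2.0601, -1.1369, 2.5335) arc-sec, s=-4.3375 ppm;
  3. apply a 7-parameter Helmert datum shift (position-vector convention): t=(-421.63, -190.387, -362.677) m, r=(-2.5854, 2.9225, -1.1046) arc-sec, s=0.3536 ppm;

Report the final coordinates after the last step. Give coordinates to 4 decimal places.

start: φ=-56.145492°, λ=-124.778056°, h=2216.860 m
→ ECEF (a=6378137.000, f=1/298.257223563): X=-2032124.0880, Y=-2926234.1991, Z=-5275324.8435
→ Helmert 7p (PV): X=-2032385.7790, Y=-2926490.5434, Z=-5275116.7274
→ Helmert 7p (PV): X=-2032898.5412, Y=-2926737.2015, Z=-5275415.7917

X=-2032898.5412 m, Y=-2926737.2015 m, Z=-5275415.7917 m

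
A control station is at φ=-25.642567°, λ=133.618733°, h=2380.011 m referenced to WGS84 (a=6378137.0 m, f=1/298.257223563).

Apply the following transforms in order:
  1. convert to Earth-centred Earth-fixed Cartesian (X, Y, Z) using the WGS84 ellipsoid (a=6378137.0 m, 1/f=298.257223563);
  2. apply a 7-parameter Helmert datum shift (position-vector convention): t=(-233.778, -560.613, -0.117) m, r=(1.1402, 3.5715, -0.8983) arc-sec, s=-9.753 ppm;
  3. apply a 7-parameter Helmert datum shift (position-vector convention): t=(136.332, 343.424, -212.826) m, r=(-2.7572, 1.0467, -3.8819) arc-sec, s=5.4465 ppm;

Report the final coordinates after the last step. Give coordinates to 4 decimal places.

start: φ=-25.642567°, λ=133.618733°, h=2380.011 m
→ ECEF (a=6378137.000, f=1/298.257223563): X=-3970616.6332, Y=4166829.4042, Z=-2744447.2712
→ Helmert 7p (PV): X=-3970841.0591, Y=4166260.6150, Z=-2744328.8372
→ Helmert 7p (PV): X=-3970661.8712, Y=4166664.7777, Z=-2744592.1518

X=-3970661.8712 m, Y=4166664.7777 m, Z=-2744592.1518 m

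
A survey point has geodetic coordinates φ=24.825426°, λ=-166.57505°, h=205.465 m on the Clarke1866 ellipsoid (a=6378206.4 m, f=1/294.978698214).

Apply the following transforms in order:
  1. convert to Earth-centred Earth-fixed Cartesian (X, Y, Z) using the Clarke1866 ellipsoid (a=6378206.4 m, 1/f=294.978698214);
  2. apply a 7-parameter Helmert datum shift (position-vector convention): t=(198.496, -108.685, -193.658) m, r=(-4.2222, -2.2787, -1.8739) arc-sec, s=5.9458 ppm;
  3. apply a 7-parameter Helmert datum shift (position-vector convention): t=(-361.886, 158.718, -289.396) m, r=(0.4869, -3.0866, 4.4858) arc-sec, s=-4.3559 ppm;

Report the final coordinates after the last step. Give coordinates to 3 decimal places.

start: φ=24.825426°, λ=-166.575050°, h=205.465 m
→ ECEF (a=6378206.400, f=1/294.978698214): X=-5634168.0111, Y=-1344841.1200, Z=2661469.6469
→ Helmert 7p (PV): X=-5634044.6352, Y=-1344852.1347, Z=2661257.0987
→ Helmert 7p (PV): X=-5634392.5560, Y=-1344816.3681, Z=2660868.6270

X=-5634392.556 m, Y=-1344816.368 m, Z=2660868.627 m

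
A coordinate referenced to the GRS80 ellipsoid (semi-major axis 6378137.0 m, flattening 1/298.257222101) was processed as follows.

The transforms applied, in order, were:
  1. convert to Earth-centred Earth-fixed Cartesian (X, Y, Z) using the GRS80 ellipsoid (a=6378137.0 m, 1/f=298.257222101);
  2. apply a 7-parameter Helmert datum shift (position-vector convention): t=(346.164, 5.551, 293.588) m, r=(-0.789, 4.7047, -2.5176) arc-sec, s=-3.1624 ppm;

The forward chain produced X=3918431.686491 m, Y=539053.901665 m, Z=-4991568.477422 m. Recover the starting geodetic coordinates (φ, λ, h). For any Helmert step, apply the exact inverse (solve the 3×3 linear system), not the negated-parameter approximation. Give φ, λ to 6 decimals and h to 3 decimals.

start: X=3918431.6865, Y=539053.9017, Z=-4991568.4774 m
→ Helmert⁻¹: X=3918205.1906, Y=539116.9742, Z=-4991786.4191
→ geod (Bowring, a=6378137.000): φ=-51.79638100°, λ=7.83429700°, h=3770.6470 m

φ=-51.796381°, λ=7.834297°, h=3770.647 m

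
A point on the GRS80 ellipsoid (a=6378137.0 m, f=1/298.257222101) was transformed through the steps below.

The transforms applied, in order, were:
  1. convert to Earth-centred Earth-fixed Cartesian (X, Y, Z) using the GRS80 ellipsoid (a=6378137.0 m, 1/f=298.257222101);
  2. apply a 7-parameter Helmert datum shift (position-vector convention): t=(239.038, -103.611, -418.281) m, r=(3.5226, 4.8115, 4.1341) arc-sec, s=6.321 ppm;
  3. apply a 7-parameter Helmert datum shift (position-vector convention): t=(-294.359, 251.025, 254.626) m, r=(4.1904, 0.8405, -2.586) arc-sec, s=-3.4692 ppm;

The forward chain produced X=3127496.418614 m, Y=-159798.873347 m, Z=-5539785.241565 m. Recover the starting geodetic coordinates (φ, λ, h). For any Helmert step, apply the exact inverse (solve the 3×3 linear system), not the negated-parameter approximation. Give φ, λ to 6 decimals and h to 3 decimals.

start: X=3127496.4186, Y=-159798.8733, Z=-5539785.2416 m
→ Helmert⁻¹: X=3127826.2110, Y=-160123.7886, Z=-5540043.0887
→ Helmert⁻¹: X=3127693.4125, Y=-160176.4576, Z=-5539514.0973
→ geod (Bowring, a=6378137.000): φ=-60.68268400°, λ=-2.93168900°, h=1604.0910 m

φ=-60.682684°, λ=-2.931689°, h=1604.091 m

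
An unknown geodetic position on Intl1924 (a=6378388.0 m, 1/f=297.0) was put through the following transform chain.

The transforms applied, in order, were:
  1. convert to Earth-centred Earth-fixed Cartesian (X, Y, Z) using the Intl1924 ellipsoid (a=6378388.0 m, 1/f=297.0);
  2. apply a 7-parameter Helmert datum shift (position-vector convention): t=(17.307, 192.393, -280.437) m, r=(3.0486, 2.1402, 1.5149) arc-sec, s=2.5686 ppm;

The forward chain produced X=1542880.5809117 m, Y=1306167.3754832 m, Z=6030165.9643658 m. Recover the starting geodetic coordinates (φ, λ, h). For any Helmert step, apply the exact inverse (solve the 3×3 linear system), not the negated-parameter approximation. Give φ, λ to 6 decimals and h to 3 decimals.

start: X=1542880.5809, Y=1306167.3755, Z=6030165.9644 m
→ Helmert⁻¹: X=1542806.3315, Y=1306049.4268, Z=6030427.6163
→ geod (Bowring, a=6378388.000): φ=71.58505900°, λ=40.24929600°, h=1123.0960 m

φ=71.585059°, λ=40.249296°, h=1123.096 m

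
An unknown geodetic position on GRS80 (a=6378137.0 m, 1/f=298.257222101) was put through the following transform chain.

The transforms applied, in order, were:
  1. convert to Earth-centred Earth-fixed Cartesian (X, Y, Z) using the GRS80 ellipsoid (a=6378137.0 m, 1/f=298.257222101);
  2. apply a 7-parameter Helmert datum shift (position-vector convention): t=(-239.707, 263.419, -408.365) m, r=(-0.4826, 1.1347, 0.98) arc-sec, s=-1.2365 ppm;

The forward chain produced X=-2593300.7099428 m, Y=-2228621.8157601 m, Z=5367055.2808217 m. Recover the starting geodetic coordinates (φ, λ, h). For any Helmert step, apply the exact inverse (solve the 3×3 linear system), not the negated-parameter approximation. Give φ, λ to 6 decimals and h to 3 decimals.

φ=57.674624°, λ=-139.319479°, h=1187.907 m

start: X=-2593300.7099, Y=-2228621.8158, Z=5367055.2808 m
→ Helmert⁻¹: X=-2593104.3264, Y=-2228888.2288, Z=5367450.8026
→ geod (Bowring, a=6378137.000): φ=57.67462400°, λ=-139.31947900°, h=1187.9070 m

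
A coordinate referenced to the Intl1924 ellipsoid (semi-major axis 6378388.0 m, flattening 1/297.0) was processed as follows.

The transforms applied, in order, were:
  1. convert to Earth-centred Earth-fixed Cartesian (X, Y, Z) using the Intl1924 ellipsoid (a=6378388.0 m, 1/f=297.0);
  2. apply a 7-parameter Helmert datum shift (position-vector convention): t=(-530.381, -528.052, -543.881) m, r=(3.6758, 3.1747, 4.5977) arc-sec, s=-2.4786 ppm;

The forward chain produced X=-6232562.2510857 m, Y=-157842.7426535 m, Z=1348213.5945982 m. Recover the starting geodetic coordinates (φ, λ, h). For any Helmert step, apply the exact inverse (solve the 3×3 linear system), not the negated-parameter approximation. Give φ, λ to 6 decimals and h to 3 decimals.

start: X=-6232562.2511, Y=-157842.7427, Z=1348213.5946 m
→ Helmert⁻¹: X=-6232071.5777, Y=-157152.1317, Z=1348667.6990
→ geod (Bowring, a=6378388.000): φ=12.28728800°, λ=-178.55549700°, h=846.0070 m

φ=12.287288°, λ=-178.555497°, h=846.007 m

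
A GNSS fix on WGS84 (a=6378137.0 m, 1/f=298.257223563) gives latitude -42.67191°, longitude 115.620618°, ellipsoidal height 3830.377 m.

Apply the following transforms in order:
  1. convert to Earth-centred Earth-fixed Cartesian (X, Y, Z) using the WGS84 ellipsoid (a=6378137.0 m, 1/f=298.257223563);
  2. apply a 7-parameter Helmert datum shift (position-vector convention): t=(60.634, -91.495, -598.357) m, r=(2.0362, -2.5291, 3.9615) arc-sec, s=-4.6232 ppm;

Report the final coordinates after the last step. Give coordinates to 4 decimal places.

start: φ=-42.671910°, λ=115.620618°, h=3830.377 m
→ ECEF (a=6378137.000, f=1/298.257223563): X=-2032133.6516, Y=4237476.2132, Z=-4303371.0466
→ Helmert 7p (PV): X=-2032092.2416, Y=4237368.5805, Z=-4303932.5937

X=-2032092.2416 m, Y=4237368.5805 m, Z=-4303932.5937 m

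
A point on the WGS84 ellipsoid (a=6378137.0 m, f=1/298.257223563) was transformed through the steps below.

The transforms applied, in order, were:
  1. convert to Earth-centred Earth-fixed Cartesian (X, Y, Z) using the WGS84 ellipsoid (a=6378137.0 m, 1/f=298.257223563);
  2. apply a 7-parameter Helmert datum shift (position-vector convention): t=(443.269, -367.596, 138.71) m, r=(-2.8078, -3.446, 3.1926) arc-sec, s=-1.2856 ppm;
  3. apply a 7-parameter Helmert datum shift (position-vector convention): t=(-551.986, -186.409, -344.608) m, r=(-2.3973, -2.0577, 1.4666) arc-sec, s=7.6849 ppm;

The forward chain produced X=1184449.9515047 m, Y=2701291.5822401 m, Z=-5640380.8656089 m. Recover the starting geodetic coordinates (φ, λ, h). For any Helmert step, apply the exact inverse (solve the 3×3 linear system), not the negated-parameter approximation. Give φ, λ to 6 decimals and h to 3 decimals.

start: X=1184449.9515, Y=2701291.5822, Z=-5640380.8656 m
→ Helmert⁻¹: X=1184955.7750, Y=2701514.3557, Z=-5639973.3378
→ Helmert⁻¹: X=1184461.6226, Y=2701943.8684, Z=-5640102.3067
→ geod (Bowring, a=6378137.000): φ=-62.54500400°, λ=66.32861000°, h=3748.7630 m

φ=-62.545004°, λ=66.328610°, h=3748.763 m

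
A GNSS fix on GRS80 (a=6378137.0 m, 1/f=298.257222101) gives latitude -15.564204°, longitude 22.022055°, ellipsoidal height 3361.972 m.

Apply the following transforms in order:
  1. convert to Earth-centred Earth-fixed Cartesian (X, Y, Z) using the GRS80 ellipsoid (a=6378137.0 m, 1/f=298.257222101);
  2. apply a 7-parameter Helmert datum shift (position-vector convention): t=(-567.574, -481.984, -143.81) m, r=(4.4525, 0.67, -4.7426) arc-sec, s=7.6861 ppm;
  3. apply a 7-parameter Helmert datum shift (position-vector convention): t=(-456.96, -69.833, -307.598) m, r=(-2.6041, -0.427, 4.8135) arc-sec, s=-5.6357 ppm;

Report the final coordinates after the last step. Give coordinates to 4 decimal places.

X=5699325.8233 m, Y=2305110.3715 m, Z=-1701665.3782 m

start: φ=-15.564204°, λ=22.022055°, h=3361.972 m
→ ECEF (a=6378137.000, f=1/298.257222101): X=5700341.4494, Y=2305640.2674, Z=-1701224.4351
→ Helmert 7p (PV): X=5699865.1762, Y=2305081.6606, Z=-1701350.0664
→ Helmert 7p (PV): X=5699325.8233, Y=2305110.3715, Z=-1701665.3782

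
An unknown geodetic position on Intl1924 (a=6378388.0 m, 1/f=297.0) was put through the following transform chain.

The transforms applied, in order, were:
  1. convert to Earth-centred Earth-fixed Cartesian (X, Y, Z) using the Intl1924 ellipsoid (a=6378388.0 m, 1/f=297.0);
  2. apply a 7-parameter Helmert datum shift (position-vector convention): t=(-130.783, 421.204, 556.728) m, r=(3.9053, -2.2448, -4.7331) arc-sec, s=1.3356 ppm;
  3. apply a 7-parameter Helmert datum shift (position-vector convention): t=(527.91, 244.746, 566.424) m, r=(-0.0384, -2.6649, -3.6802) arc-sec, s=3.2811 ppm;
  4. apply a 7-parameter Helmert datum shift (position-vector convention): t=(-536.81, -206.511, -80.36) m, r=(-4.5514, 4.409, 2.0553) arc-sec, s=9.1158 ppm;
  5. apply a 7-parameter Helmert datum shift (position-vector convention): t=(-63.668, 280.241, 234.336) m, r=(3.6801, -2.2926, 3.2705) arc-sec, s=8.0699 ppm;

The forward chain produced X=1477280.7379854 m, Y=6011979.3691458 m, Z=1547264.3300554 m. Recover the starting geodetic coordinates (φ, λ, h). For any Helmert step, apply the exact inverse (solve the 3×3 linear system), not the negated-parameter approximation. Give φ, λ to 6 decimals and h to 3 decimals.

start: X=1477280.7380, Y=6011979.3691, Z=1547264.3301 m
→ Helmert⁻¹: X=1477444.9973, Y=6011654.7877, Z=1546893.8305
→ Helmert⁻¹: X=1477995.1674, Y=6011757.6304, Z=1547124.3358
→ Helmert⁻¹: X=1477375.1324, Y=6011519.2317, Z=1546534.8692
→ Helmert⁻¹: X=1477382.8294, Y=6011153.1685, Z=1545846.1861
→ geod (Bowring, a=6378388.000): φ=14.11282100°, λ=76.19189200°, h=3024.7470 m

φ=14.112821°, λ=76.191892°, h=3024.747 m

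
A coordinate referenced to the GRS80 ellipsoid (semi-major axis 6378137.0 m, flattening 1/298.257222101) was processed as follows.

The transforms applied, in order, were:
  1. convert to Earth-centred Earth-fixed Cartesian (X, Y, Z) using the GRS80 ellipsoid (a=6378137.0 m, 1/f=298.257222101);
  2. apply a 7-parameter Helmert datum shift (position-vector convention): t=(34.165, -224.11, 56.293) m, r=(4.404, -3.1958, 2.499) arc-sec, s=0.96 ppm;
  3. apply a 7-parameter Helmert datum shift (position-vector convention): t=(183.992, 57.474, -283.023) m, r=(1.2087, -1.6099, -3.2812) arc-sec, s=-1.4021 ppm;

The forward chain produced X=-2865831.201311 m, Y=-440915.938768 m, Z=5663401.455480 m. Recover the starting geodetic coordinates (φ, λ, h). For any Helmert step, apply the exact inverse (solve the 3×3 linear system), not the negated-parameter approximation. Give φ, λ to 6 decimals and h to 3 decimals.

φ=63.045166°, λ=-171.259776°, h=1624.001 m

start: X=-2865831.2013, Y=-440915.9388, Z=5663401.4555 m
→ Helmert⁻¹: X=-2865967.9913, Y=-440986.4330, Z=5663717.3726
→ Helmert⁻¹: X=-2865916.9914, Y=-440606.2509, Z=5663709.4536
→ geod (Bowring, a=6378137.000): φ=63.04516600°, λ=-171.25977600°, h=1624.0010 m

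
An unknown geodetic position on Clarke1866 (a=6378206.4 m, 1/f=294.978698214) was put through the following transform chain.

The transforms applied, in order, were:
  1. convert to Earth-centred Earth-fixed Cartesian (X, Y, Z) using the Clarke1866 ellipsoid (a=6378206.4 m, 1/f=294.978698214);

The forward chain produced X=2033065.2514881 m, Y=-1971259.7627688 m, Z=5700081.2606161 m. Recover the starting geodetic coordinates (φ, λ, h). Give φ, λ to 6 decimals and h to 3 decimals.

φ=63.736275°, λ=-44.115728°, h=3911.429 m

start: X=2033065.2515, Y=-1971259.7628, Z=5700081.2606 m
→ geod (Bowring, a=6378206.400): φ=63.73627500°, λ=-44.11572800°, h=3911.4290 m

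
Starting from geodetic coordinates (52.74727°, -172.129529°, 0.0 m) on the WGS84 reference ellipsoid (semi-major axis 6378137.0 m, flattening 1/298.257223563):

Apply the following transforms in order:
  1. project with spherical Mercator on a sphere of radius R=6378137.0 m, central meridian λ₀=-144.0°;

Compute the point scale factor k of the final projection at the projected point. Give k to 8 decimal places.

start: φ=52.747270°, λ=-172.129529°, h=0.000 m
→ into merc (λ₀=-144.0°): φ=52.74727000°, λ−λ₀=-28.12952900°
scale k = 1.65198625

1.65198625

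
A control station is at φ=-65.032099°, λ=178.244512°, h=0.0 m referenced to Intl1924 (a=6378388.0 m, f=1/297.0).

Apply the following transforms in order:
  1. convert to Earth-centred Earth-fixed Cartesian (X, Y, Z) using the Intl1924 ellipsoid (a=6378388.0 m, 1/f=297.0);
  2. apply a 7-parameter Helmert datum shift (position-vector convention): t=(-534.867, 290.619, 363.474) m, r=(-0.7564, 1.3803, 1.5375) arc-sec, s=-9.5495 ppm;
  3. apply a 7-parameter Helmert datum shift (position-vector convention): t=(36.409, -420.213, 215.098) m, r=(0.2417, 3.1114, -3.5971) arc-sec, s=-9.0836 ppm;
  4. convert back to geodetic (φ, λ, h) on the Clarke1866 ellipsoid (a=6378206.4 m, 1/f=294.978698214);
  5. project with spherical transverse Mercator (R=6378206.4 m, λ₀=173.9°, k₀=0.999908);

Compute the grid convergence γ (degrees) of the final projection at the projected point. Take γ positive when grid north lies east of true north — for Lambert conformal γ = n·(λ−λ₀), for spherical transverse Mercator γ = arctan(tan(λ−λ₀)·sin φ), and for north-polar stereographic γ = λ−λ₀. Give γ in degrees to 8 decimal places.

start: φ=-65.032099°, λ=178.244512°, h=0.000 m
→ ECEF (a=6378388.000, f=1/297.0): X=-2698585.5554, Y=82707.9682, Z=-5759351.3350
→ Helmert 7p (PV): X=-2699133.8093, Y=82956.5622, Z=-5758915.1070
→ Helmert 7p (PV): X=-2699158.3053, Y=82589.4142, Z=-5758606.8854
→ geod (Bowring, a=6378206.400): φ=-65.02566340°, λ=178.24739849°, h=-132.7557 m
→ into tm (λ₀=173.9°): φ=-65.02566340°, λ−λ₀=4.34739849°
convergence γ = -3.94225112°

-3.94225112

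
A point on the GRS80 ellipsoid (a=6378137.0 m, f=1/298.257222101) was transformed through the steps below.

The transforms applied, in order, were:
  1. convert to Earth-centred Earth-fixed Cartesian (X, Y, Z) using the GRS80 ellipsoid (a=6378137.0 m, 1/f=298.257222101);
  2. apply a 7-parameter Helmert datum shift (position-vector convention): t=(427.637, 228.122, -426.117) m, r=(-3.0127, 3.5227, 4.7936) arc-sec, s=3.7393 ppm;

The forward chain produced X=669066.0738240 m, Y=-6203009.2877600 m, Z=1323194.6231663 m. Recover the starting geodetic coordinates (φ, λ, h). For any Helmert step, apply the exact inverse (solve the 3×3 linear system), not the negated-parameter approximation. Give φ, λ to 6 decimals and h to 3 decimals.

φ=12.055171°, λ=-83.849476°, h=789.537 m

start: X=669066.0738, Y=-6203009.2878, Z=1323194.6232 m
→ Helmert⁻¹: X=668469.1688, Y=-6203249.0809, Z=1323536.6027
→ geod (Bowring, a=6378137.000): φ=12.05517100°, λ=-83.84947600°, h=789.5370 m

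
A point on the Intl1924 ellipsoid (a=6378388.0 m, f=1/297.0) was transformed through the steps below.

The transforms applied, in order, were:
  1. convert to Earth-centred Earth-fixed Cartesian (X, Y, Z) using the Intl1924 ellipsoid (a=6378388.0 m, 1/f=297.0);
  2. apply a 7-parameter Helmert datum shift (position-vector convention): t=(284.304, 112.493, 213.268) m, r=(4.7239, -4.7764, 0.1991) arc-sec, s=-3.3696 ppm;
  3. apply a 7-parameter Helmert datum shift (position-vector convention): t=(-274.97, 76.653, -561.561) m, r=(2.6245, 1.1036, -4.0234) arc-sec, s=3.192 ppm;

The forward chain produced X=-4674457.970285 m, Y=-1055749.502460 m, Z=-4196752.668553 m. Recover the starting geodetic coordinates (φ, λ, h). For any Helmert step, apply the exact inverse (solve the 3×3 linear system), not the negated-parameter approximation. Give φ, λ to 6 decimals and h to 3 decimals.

start: X=-4674457.9703, Y=-1055749.5025, Z=-4196752.6686 m
→ Helmert⁻¹: X=-4674125.0313, Y=-1055967.3508, Z=-4196189.2858
→ Helmert⁻¹: X=-4674523.2776, Y=-1056174.9940, Z=-4196284.2591
→ geod (Bowring, a=6378388.000): φ=-41.39765700°, λ=-167.26821000°, h=846.9480 m

φ=-41.397657°, λ=-167.268210°, h=846.948 m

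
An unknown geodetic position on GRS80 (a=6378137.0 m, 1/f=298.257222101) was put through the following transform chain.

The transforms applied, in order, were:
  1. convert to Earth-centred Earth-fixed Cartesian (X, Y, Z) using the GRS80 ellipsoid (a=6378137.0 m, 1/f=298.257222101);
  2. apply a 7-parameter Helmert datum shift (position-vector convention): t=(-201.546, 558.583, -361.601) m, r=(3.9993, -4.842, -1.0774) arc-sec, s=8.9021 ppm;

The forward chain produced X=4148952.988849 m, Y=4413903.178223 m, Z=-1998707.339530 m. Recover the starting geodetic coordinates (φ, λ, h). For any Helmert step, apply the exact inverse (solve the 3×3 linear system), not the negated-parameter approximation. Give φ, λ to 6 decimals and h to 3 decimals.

start: X=4148952.9888, Y=4413903.1782, Z=-1998707.3395 m
→ Helmert⁻¹: X=4149047.6323, Y=4413288.2302, Z=-1998510.9167
→ geod (Bowring, a=6378137.000): φ=-18.37407500°, λ=46.76763300°, h=2510.4860 m

φ=-18.374075°, λ=46.767633°, h=2510.486 m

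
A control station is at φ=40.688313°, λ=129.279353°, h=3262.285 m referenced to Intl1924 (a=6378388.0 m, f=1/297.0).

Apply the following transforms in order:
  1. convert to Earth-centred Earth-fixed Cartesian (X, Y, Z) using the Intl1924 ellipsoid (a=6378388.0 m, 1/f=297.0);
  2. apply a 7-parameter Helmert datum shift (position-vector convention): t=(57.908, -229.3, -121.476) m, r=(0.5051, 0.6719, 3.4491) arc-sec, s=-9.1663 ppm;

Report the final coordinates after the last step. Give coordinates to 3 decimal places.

start: φ=40.688313°, λ=129.279353°, h=3262.285 m
→ ECEF (a=6378388.000, f=1/297.0): X=-3067962.5106, Y=3751074.7838, Z=4138435.4419
→ Helmert 7p (PV): X=-3067925.7238, Y=3750749.6651, Z=4138295.2109

X=-3067925.724 m, Y=3750749.665 m, Z=4138295.211 m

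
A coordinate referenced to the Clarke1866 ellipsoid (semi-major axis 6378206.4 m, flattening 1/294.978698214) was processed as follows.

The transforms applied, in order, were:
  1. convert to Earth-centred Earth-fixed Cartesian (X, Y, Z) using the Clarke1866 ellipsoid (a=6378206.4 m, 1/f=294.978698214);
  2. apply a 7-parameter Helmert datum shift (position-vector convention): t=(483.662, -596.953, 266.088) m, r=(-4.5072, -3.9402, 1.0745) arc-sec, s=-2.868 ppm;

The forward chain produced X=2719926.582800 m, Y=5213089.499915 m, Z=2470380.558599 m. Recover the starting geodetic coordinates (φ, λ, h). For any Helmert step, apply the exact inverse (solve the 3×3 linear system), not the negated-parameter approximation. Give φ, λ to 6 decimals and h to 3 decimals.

φ=22.925446°, λ=62.452643°, h=3106.723 m

start: X=2719926.5828, Y=5213089.4999, Z=2470380.5586 m
→ Helmert⁻¹: X=2719525.0667, Y=5213633.2617, Z=2470183.5307
→ geod (Bowring, a=6378206.400): φ=22.92544600°, λ=62.45264300°, h=3106.7230 m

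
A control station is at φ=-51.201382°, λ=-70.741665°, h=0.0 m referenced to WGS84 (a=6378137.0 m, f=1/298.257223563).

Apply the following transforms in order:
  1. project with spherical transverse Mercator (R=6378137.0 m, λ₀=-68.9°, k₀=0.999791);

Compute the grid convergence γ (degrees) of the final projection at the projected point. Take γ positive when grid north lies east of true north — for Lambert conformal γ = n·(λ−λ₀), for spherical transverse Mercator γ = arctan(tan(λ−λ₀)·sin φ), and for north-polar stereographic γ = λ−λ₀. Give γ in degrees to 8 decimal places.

start: φ=-51.201382°, λ=-70.741665°, h=0.000 m
→ into tm (λ₀=-68.9°): φ=-51.20138200°, λ−λ₀=-1.84166500°
convergence γ = 1.43550137°

1.43550137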